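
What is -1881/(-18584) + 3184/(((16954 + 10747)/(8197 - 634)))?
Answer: 447565827309/514795384 ≈ 869.41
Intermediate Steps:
-1881/(-18584) + 3184/(((16954 + 10747)/(8197 - 634))) = -1881*(-1/18584) + 3184/((27701/7563)) = 1881/18584 + 3184/((27701*(1/7563))) = 1881/18584 + 3184/(27701/7563) = 1881/18584 + 3184*(7563/27701) = 1881/18584 + 24080592/27701 = 447565827309/514795384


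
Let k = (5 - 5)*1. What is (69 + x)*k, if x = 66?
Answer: 0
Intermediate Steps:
k = 0 (k = 0*1 = 0)
(69 + x)*k = (69 + 66)*0 = 135*0 = 0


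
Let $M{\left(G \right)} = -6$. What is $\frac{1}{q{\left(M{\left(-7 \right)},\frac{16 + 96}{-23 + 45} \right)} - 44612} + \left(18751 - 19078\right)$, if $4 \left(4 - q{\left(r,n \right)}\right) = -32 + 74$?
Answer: $- \frac{29180501}{89237} \approx -327.0$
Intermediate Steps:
$q{\left(r,n \right)} = - \frac{13}{2}$ ($q{\left(r,n \right)} = 4 - \frac{-32 + 74}{4} = 4 - \frac{21}{2} = - \frac{13}{2}$)
$\frac{1}{q{\left(M{\left(-7 \right)},\frac{16 + 96}{-23 + 45} \right)} - 44612} + \left(18751 - 19078\right) = \frac{1}{- \frac{13}{2} - 44612} + \left(18751 - 19078\right) = \frac{1}{- \frac{89237}{2}} - 327 = - \frac{2}{89237} - 327 = - \frac{29180501}{89237}$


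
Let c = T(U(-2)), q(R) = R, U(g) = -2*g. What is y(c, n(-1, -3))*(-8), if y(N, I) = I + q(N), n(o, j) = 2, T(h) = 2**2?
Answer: -48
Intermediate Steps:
T(h) = 4
c = 4
y(N, I) = I + N
y(c, n(-1, -3))*(-8) = (2 + 4)*(-8) = 6*(-8) = -48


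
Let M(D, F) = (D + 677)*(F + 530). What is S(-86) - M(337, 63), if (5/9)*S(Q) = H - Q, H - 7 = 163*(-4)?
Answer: -3011541/5 ≈ -6.0231e+5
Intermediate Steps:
H = -645 (H = 7 + 163*(-4) = 7 - 652 = -645)
M(D, F) = (530 + F)*(677 + D) (M(D, F) = (677 + D)*(530 + F) = (530 + F)*(677 + D))
S(Q) = -1161 - 9*Q/5 (S(Q) = 9*(-645 - Q)/5 = -1161 - 9*Q/5)
S(-86) - M(337, 63) = (-1161 - 9/5*(-86)) - (358810 + 530*337 + 677*63 + 337*63) = (-1161 + 774/5) - (358810 + 178610 + 42651 + 21231) = -5031/5 - 1*601302 = -5031/5 - 601302 = -3011541/5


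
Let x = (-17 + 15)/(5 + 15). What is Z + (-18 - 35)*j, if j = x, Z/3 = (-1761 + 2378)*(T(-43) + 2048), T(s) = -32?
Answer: 37316213/10 ≈ 3.7316e+6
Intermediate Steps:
Z = 3731616 (Z = 3*((-1761 + 2378)*(-32 + 2048)) = 3*(617*2016) = 3*1243872 = 3731616)
x = -⅒ (x = -2/20 = -2*1/20 = -⅒ ≈ -0.10000)
j = -⅒ ≈ -0.10000
Z + (-18 - 35)*j = 3731616 + (-18 - 35)*(-⅒) = 3731616 - 53*(-⅒) = 3731616 + 53/10 = 37316213/10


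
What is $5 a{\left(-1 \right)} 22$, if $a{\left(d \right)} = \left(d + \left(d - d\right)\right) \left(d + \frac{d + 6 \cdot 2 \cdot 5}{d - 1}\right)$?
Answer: $3355$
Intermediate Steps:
$a{\left(d \right)} = d \left(d + \frac{60 + d}{-1 + d}\right)$ ($a{\left(d \right)} = \left(d + 0\right) \left(d + \frac{d + 12 \cdot 5}{-1 + d}\right) = d \left(d + \frac{d + 60}{-1 + d}\right) = d \left(d + \frac{60 + d}{-1 + d}\right)$)
$5 a{\left(-1 \right)} 22 = 5 \left(- \frac{60 + \left(-1\right)^{2}}{-1 - 1}\right) 22 = 5 \left(- \frac{60 + 1}{-2}\right) 22 = 5 \left(\left(-1\right) \left(- \frac{1}{2}\right) 61\right) 22 = 5 \cdot \frac{61}{2} \cdot 22 = \frac{305}{2} \cdot 22 = 3355$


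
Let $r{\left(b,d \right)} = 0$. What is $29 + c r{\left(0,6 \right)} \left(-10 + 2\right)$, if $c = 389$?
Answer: $29$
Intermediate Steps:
$29 + c r{\left(0,6 \right)} \left(-10 + 2\right) = 29 + 389 \cdot 0 \left(-10 + 2\right) = 29 + 389 \cdot 0 \left(-8\right) = 29 + 389 \cdot 0 = 29 + 0 = 29$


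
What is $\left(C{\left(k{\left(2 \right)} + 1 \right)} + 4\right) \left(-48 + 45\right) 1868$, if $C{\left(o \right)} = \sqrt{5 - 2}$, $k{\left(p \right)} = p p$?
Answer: $-22416 - 5604 \sqrt{3} \approx -32122.0$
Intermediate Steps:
$k{\left(p \right)} = p^{2}$
$C{\left(o \right)} = \sqrt{3}$
$\left(C{\left(k{\left(2 \right)} + 1 \right)} + 4\right) \left(-48 + 45\right) 1868 = \left(\sqrt{3} + 4\right) \left(-48 + 45\right) 1868 = \left(4 + \sqrt{3}\right) \left(-3\right) 1868 = \left(-12 - 3 \sqrt{3}\right) 1868 = -22416 - 5604 \sqrt{3}$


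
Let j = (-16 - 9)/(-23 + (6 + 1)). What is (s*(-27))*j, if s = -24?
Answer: 2025/2 ≈ 1012.5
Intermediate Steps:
j = 25/16 (j = -25/(-23 + 7) = -25/(-16) = -25*(-1/16) = 25/16 ≈ 1.5625)
(s*(-27))*j = -24*(-27)*(25/16) = 648*(25/16) = 2025/2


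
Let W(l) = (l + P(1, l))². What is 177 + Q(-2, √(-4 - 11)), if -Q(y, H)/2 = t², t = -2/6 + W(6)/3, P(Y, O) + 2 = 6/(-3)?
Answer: 175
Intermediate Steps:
P(Y, O) = -4 (P(Y, O) = -2 + 6/(-3) = -2 + 6*(-⅓) = -2 - 2 = -4)
W(l) = (-4 + l)² (W(l) = (l - 4)² = (-4 + l)²)
t = 1 (t = -2/6 + (-4 + 6)²/3 = -2*⅙ + 2²*(⅓) = -⅓ + 4*(⅓) = -⅓ + 4/3 = 1)
Q(y, H) = -2 (Q(y, H) = -2*1² = -2*1 = -2)
177 + Q(-2, √(-4 - 11)) = 177 - 2 = 175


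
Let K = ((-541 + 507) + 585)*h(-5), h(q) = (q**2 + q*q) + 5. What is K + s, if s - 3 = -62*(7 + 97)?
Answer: 23860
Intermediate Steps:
h(q) = 5 + 2*q**2 (h(q) = (q**2 + q**2) + 5 = 2*q**2 + 5 = 5 + 2*q**2)
s = -6445 (s = 3 - 62*(7 + 97) = 3 - 62*104 = 3 - 6448 = -6445)
K = 30305 (K = ((-541 + 507) + 585)*(5 + 2*(-5)**2) = (-34 + 585)*(5 + 2*25) = 551*(5 + 50) = 551*55 = 30305)
K + s = 30305 - 6445 = 23860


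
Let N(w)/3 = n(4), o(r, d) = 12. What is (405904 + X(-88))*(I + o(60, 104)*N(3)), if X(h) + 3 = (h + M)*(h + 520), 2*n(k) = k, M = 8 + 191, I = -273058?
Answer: -123895515058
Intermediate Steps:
M = 199
n(k) = k/2
X(h) = -3 + (199 + h)*(520 + h) (X(h) = -3 + (h + 199)*(h + 520) = -3 + (199 + h)*(520 + h))
N(w) = 6 (N(w) = 3*((1/2)*4) = 3*2 = 6)
(405904 + X(-88))*(I + o(60, 104)*N(3)) = (405904 + (103477 + (-88)**2 + 719*(-88)))*(-273058 + 12*6) = (405904 + (103477 + 7744 - 63272))*(-273058 + 72) = (405904 + 47949)*(-272986) = 453853*(-272986) = -123895515058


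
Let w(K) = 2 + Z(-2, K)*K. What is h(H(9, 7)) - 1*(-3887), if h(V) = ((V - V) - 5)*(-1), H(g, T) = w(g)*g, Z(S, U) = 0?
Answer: 3892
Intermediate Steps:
w(K) = 2 (w(K) = 2 + 0*K = 2 + 0 = 2)
H(g, T) = 2*g
h(V) = 5 (h(V) = (0 - 5)*(-1) = -5*(-1) = 5)
h(H(9, 7)) - 1*(-3887) = 5 - 1*(-3887) = 5 + 3887 = 3892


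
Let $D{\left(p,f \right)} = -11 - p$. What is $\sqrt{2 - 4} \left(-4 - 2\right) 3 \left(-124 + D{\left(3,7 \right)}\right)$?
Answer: $2484 i \sqrt{2} \approx 3512.9 i$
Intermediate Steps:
$\sqrt{2 - 4} \left(-4 - 2\right) 3 \left(-124 + D{\left(3,7 \right)}\right) = \sqrt{2 - 4} \left(-4 - 2\right) 3 \left(-124 - 14\right) = \sqrt{-2} \left(-4 - 2\right) 3 \left(-124 - 14\right) = i \sqrt{2} \left(-6\right) 3 \left(-124 - 14\right) = - 6 i \sqrt{2} \cdot 3 \left(-138\right) = - 18 i \sqrt{2} \left(-138\right) = 2484 i \sqrt{2}$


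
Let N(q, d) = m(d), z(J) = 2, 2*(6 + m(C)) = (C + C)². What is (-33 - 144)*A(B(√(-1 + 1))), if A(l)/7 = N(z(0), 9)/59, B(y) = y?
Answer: -3276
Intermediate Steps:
m(C) = -6 + 2*C² (m(C) = -6 + (C + C)²/2 = -6 + (2*C)²/2 = -6 + (4*C²)/2 = -6 + 2*C²)
N(q, d) = -6 + 2*d²
A(l) = 1092/59 (A(l) = 7*((-6 + 2*9²)/59) = 7*((-6 + 2*81)*(1/59)) = 7*((-6 + 162)*(1/59)) = 7*(156*(1/59)) = 7*(156/59) = 1092/59)
(-33 - 144)*A(B(√(-1 + 1))) = (-33 - 144)*(1092/59) = -177*1092/59 = -3276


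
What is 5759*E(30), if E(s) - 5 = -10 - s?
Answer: -201565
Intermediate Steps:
E(s) = -5 - s (E(s) = 5 + (-10 - s) = -5 - s)
5759*E(30) = 5759*(-5 - 1*30) = 5759*(-5 - 30) = 5759*(-35) = -201565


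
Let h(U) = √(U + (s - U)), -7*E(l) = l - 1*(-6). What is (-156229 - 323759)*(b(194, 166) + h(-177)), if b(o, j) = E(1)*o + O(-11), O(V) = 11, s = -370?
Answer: 87837804 - 479988*I*√370 ≈ 8.7838e+7 - 9.2328e+6*I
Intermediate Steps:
E(l) = -6/7 - l/7 (E(l) = -(l - 1*(-6))/7 = -(l + 6)/7 = -(6 + l)/7 = -6/7 - l/7)
b(o, j) = 11 - o (b(o, j) = (-6/7 - ⅐*1)*o + 11 = (-6/7 - ⅐)*o + 11 = -o + 11 = 11 - o)
h(U) = I*√370 (h(U) = √(U + (-370 - U)) = √(-370) = I*√370)
(-156229 - 323759)*(b(194, 166) + h(-177)) = (-156229 - 323759)*((11 - 1*194) + I*√370) = -479988*((11 - 194) + I*√370) = -479988*(-183 + I*√370) = 87837804 - 479988*I*√370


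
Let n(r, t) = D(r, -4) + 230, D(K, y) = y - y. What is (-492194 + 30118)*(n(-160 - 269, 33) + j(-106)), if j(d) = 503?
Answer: -338701708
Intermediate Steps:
D(K, y) = 0
n(r, t) = 230 (n(r, t) = 0 + 230 = 230)
(-492194 + 30118)*(n(-160 - 269, 33) + j(-106)) = (-492194 + 30118)*(230 + 503) = -462076*733 = -338701708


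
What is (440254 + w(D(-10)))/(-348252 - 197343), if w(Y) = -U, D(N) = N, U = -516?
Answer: -88154/109119 ≈ -0.80787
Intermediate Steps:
w(Y) = 516 (w(Y) = -1*(-516) = 516)
(440254 + w(D(-10)))/(-348252 - 197343) = (440254 + 516)/(-348252 - 197343) = 440770/(-545595) = 440770*(-1/545595) = -88154/109119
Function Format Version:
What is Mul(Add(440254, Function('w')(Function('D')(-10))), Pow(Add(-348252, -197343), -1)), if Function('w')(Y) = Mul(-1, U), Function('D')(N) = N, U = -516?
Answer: Rational(-88154, 109119) ≈ -0.80787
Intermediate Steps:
Function('w')(Y) = 516 (Function('w')(Y) = Mul(-1, -516) = 516)
Mul(Add(440254, Function('w')(Function('D')(-10))), Pow(Add(-348252, -197343), -1)) = Mul(Add(440254, 516), Pow(Add(-348252, -197343), -1)) = Mul(440770, Pow(-545595, -1)) = Mul(440770, Rational(-1, 545595)) = Rational(-88154, 109119)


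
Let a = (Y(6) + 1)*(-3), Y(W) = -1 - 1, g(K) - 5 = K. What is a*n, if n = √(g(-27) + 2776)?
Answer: 27*√34 ≈ 157.44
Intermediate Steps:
g(K) = 5 + K
Y(W) = -2
a = 3 (a = (-2 + 1)*(-3) = -1*(-3) = 3)
n = 9*√34 (n = √((5 - 27) + 2776) = √(-22 + 2776) = √2754 = 9*√34 ≈ 52.479)
a*n = 3*(9*√34) = 27*√34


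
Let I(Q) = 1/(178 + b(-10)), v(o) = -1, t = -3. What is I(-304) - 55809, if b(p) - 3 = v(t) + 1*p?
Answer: -9487529/170 ≈ -55809.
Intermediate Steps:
b(p) = 2 + p (b(p) = 3 + (-1 + 1*p) = 3 + (-1 + p) = 2 + p)
I(Q) = 1/170 (I(Q) = 1/(178 + (2 - 10)) = 1/(178 - 8) = 1/170)
I(-304) - 55809 = 1/170 - 55809 = -9487529/170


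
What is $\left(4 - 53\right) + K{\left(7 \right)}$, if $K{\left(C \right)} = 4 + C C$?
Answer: $4$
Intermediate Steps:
$K{\left(C \right)} = 4 + C^{2}$
$\left(4 - 53\right) + K{\left(7 \right)} = \left(4 - 53\right) + \left(4 + 7^{2}\right) = -49 + \left(4 + 49\right) = -49 + 53 = 4$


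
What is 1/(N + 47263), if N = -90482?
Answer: -1/43219 ≈ -2.3138e-5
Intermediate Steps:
1/(N + 47263) = 1/(-90482 + 47263) = 1/(-43219) = -1/43219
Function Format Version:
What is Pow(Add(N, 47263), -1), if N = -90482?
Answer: Rational(-1, 43219) ≈ -2.3138e-5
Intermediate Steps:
Pow(Add(N, 47263), -1) = Pow(Add(-90482, 47263), -1) = Pow(-43219, -1) = Rational(-1, 43219)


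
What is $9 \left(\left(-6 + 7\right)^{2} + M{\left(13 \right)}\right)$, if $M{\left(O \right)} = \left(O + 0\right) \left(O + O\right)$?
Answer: $3051$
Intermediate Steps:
$M{\left(O \right)} = 2 O^{2}$ ($M{\left(O \right)} = O 2 O = 2 O^{2}$)
$9 \left(\left(-6 + 7\right)^{2} + M{\left(13 \right)}\right) = 9 \left(\left(-6 + 7\right)^{2} + 2 \cdot 13^{2}\right) = 9 \left(1^{2} + 2 \cdot 169\right) = 9 \left(1 + 338\right) = 9 \cdot 339 = 3051$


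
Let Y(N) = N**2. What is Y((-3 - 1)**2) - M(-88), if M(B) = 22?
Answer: 234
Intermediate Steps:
Y((-3 - 1)**2) - M(-88) = ((-3 - 1)**2)**2 - 1*22 = ((-4)**2)**2 - 22 = 16**2 - 22 = 256 - 22 = 234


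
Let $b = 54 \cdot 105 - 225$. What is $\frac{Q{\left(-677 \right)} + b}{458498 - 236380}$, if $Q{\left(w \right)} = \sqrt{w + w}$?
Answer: $\frac{5445}{222118} + \frac{i \sqrt{1354}}{222118} \approx 0.024514 + 0.00016566 i$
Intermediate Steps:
$Q{\left(w \right)} = \sqrt{2} \sqrt{w}$ ($Q{\left(w \right)} = \sqrt{2 w} = \sqrt{2} \sqrt{w}$)
$b = 5445$ ($b = 5670 - 225 = 5445$)
$\frac{Q{\left(-677 \right)} + b}{458498 - 236380} = \frac{\sqrt{2} \sqrt{-677} + 5445}{458498 - 236380} = \frac{\sqrt{2} i \sqrt{677} + 5445}{222118} = \left(i \sqrt{1354} + 5445\right) \frac{1}{222118} = \left(5445 + i \sqrt{1354}\right) \frac{1}{222118} = \frac{5445}{222118} + \frac{i \sqrt{1354}}{222118}$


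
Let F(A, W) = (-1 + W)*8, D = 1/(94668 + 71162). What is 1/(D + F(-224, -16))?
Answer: -165830/22552879 ≈ -0.0073529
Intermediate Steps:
D = 1/165830 ≈ 6.0303e-6
F(A, W) = -8 + 8*W
1/(D + F(-224, -16)) = 1/(1/165830 + (-8 + 8*(-16))) = 1/(1/165830 + (-8 - 128)) = 1/(1/165830 - 136) = 1/(-22552879/165830) = -165830/22552879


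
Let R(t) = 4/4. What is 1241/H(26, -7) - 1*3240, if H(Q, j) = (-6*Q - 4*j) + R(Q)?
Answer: -412721/127 ≈ -3249.8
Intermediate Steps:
R(t) = 1 (R(t) = 4*(¼) = 1)
H(Q, j) = 1 - 6*Q - 4*j (H(Q, j) = (-6*Q - 4*j) + 1 = 1 - 6*Q - 4*j)
1241/H(26, -7) - 1*3240 = 1241/(1 - 6*26 - 4*(-7)) - 1*3240 = 1241/(1 - 156 + 28) - 3240 = 1241/(-127) - 3240 = 1241*(-1/127) - 3240 = -1241/127 - 3240 = -412721/127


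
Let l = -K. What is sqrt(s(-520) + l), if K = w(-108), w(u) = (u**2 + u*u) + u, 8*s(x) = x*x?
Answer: 46*sqrt(5) ≈ 102.86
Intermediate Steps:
s(x) = x**2/8 (s(x) = (x*x)/8 = x**2/8)
w(u) = u + 2*u**2 (w(u) = (u**2 + u**2) + u = 2*u**2 + u = u + 2*u**2)
K = 23220 (K = -108*(1 + 2*(-108)) = -108*(1 - 216) = -108*(-215) = 23220)
l = -23220 (l = -1*23220 = -23220)
sqrt(s(-520) + l) = sqrt((1/8)*(-520)**2 - 23220) = sqrt((1/8)*270400 - 23220) = sqrt(33800 - 23220) = sqrt(10580) = 46*sqrt(5)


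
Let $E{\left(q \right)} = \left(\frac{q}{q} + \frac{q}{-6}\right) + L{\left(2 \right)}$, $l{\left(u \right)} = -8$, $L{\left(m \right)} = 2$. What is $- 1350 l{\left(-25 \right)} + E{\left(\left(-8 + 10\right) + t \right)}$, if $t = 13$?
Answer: $\frac{21601}{2} \approx 10801.0$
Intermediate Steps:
$E{\left(q \right)} = 3 - \frac{q}{6}$ ($E{\left(q \right)} = \left(\frac{q}{q} + \frac{q}{-6}\right) + 2 = \left(1 + q \left(- \frac{1}{6}\right)\right) + 2 = \left(1 - \frac{q}{6}\right) + 2 = 3 - \frac{q}{6}$)
$- 1350 l{\left(-25 \right)} + E{\left(\left(-8 + 10\right) + t \right)} = \left(-1350\right) \left(-8\right) + \left(3 - \frac{\left(-8 + 10\right) + 13}{6}\right) = 10800 + \left(3 - \frac{2 + 13}{6}\right) = 10800 + \left(3 - \frac{5}{2}\right) = 10800 + \frac{1}{2} = \frac{21601}{2}$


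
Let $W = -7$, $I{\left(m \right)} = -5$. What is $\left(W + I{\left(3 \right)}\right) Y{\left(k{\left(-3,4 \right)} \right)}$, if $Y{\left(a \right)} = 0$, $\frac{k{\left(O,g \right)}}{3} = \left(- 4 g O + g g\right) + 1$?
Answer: $0$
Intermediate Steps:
$k{\left(O,g \right)} = 3 + 3 g^{2} - 12 O g$ ($k{\left(O,g \right)} = 3 \left(\left(- 4 g O + g g\right) + 1\right) = 3 \left(\left(- 4 O g + g^{2}\right) + 1\right) = 3 \left(\left(g^{2} - 4 O g\right) + 1\right) = 3 \left(1 + g^{2} - 4 O g\right) = 3 + 3 g^{2} - 12 O g$)
$\left(W + I{\left(3 \right)}\right) Y{\left(k{\left(-3,4 \right)} \right)} = \left(-7 - 5\right) 0 = \left(-12\right) 0 = 0$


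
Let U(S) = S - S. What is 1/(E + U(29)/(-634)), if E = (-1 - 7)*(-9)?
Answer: 1/72 ≈ 0.013889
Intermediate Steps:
U(S) = 0
E = 72 (E = -8*(-9) = 72)
1/(E + U(29)/(-634)) = 1/(72 + 0/(-634)) = 1/(72 + 0*(-1/634)) = 1/(72 + 0) = 1/72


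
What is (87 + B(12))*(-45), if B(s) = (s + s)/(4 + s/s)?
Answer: -4131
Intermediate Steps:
B(s) = 2*s/5 (B(s) = (2*s)/(4 + 1) = (2*s)/5 = (2*s)*(⅕) = 2*s/5)
(87 + B(12))*(-45) = (87 + (⅖)*12)*(-45) = (87 + 24/5)*(-45) = (459/5)*(-45) = -4131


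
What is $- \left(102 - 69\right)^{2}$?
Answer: $-1089$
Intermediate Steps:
$- \left(102 - 69\right)^{2} = - 33^{2} = \left(-1\right) 1089 = -1089$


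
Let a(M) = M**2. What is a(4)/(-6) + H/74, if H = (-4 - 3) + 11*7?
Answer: -191/111 ≈ -1.7207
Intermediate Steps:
H = 70 (H = -7 + 77 = 70)
a(4)/(-6) + H/74 = 4**2/(-6) + 70/74 = 16*(-1/6) + 70*(1/74) = -8/3 + 35/37 = -191/111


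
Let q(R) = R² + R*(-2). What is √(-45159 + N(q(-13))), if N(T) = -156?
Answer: 3*I*√5035 ≈ 212.87*I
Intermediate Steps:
q(R) = R² - 2*R
√(-45159 + N(q(-13))) = √(-45159 - 156) = √(-45315) = 3*I*√5035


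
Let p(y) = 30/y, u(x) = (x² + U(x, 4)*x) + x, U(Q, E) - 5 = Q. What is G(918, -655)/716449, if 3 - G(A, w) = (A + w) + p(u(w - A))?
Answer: -128419723/353869922978 ≈ -0.00036290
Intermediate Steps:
U(Q, E) = 5 + Q
u(x) = x + x² + x*(5 + x) (u(x) = (x² + (5 + x)*x) + x = (x² + x*(5 + x)) + x = x + x² + x*(5 + x))
G(A, w) = 3 - A - w - 15/((w - A)*(3 + w - A)) (G(A, w) = 3 - ((A + w) + 30/((2*(w - A)*(3 + (w - A))))) = 3 - ((A + w) + 30/((2*(w - A)*(3 + w - A)))) = 3 - ((A + w) + 30*(1/(2*(w - A)*(3 + w - A)))) = 3 - ((A + w) + 15/((w - A)*(3 + w - A))) = 3 - (A + w + 15/((w - A)*(3 + w - A))) = 3 + (-A - w - 15/((w - A)*(3 + w - A))) = 3 - A - w - 15/((w - A)*(3 + w - A)))
G(918, -655)/716449 = ((15 + (918 - 1*(-655))*(3 - 655 - 1*918)*(3 - 1*918 - 1*(-655)))/((918 - 1*(-655))*(3 - 655 - 1*918)))/716449 = ((15 + (918 + 655)*(3 - 655 - 918)*(3 - 918 + 655))/((918 + 655)*(3 - 655 - 918)))*(1/716449) = ((15 + 1573*(-1570)*(-260))/(1573*(-1570)))*(1/716449) = ((1/1573)*(-1/1570)*(15 + 642098600))*(1/716449) = ((1/1573)*(-1/1570)*642098615)*(1/716449) = -128419723/493922*1/716449 = -128419723/353869922978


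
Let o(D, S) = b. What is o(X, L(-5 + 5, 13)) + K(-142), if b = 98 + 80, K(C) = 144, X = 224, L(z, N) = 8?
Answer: 322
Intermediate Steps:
b = 178
o(D, S) = 178
o(X, L(-5 + 5, 13)) + K(-142) = 178 + 144 = 322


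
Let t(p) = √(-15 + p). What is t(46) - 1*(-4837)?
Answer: 4837 + √31 ≈ 4842.6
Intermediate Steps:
t(46) - 1*(-4837) = √(-15 + 46) - 1*(-4837) = √31 + 4837 = 4837 + √31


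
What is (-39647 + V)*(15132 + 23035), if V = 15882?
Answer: -907038755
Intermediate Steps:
(-39647 + V)*(15132 + 23035) = (-39647 + 15882)*(15132 + 23035) = -23765*38167 = -907038755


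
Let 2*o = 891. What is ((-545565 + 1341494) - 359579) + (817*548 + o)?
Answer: 1769023/2 ≈ 8.8451e+5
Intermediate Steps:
o = 891/2 (o = (½)*891 = 891/2 ≈ 445.50)
((-545565 + 1341494) - 359579) + (817*548 + o) = ((-545565 + 1341494) - 359579) + (817*548 + 891/2) = (795929 - 359579) + (447716 + 891/2) = 436350 + 896323/2 = 1769023/2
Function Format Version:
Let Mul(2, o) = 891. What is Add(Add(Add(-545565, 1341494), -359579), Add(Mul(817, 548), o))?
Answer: Rational(1769023, 2) ≈ 8.8451e+5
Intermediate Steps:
o = Rational(891, 2) (o = Mul(Rational(1, 2), 891) = Rational(891, 2) ≈ 445.50)
Add(Add(Add(-545565, 1341494), -359579), Add(Mul(817, 548), o)) = Add(Add(Add(-545565, 1341494), -359579), Add(Mul(817, 548), Rational(891, 2))) = Add(Add(795929, -359579), Add(447716, Rational(891, 2))) = Add(436350, Rational(896323, 2)) = Rational(1769023, 2)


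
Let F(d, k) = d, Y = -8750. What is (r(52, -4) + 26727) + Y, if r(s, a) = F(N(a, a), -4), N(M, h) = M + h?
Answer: 17969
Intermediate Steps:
r(s, a) = 2*a (r(s, a) = a + a = 2*a)
(r(52, -4) + 26727) + Y = (2*(-4) + 26727) - 8750 = (-8 + 26727) - 8750 = 26719 - 8750 = 17969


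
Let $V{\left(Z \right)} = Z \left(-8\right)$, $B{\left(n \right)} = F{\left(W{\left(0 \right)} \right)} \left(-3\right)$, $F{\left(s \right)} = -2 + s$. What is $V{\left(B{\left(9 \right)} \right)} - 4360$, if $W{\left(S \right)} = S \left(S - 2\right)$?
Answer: $-4408$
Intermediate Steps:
$W{\left(S \right)} = S \left(-2 + S\right)$
$B{\left(n \right)} = 6$ ($B{\left(n \right)} = \left(-2 + 0 \left(-2 + 0\right)\right) \left(-3\right) = \left(-2 + 0 \left(-2\right)\right) \left(-3\right) = \left(-2 + 0\right) \left(-3\right) = \left(-2\right) \left(-3\right) = 6$)
$V{\left(Z \right)} = - 8 Z$
$V{\left(B{\left(9 \right)} \right)} - 4360 = \left(-8\right) 6 - 4360 = -48 - 4360 = -4408$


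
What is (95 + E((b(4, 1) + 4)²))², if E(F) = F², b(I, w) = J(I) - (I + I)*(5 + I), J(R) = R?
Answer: 281478164390721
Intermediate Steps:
b(I, w) = I - 2*I*(5 + I) (b(I, w) = I - (I + I)*(5 + I) = I - 2*I*(5 + I))
(95 + E((b(4, 1) + 4)²))² = (95 + ((4*(-9 - 2*4) + 4)²)²)² = (95 + ((4*(-9 - 8) + 4)²)²)² = (95 + ((4*(-17) + 4)²)²)² = (95 + ((-68 + 4)²)²)² = (95 + ((-64)²)²)² = (95 + 4096²)² = (95 + 16777216)² = 16777311² = 281478164390721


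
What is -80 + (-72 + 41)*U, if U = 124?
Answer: -3924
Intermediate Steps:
-80 + (-72 + 41)*U = -80 + (-72 + 41)*124 = -80 - 31*124 = -80 - 3844 = -3924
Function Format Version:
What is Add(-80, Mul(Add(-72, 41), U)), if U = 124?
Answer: -3924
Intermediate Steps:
Add(-80, Mul(Add(-72, 41), U)) = Add(-80, Mul(Add(-72, 41), 124)) = Add(-80, Mul(-31, 124)) = Add(-80, -3844) = -3924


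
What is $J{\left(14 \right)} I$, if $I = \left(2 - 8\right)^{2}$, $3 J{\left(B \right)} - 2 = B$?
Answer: $192$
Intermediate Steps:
$J{\left(B \right)} = \frac{2}{3} + \frac{B}{3}$
$I = 36$ ($I = \left(-6\right)^{2} = 36$)
$J{\left(14 \right)} I = \left(\frac{2}{3} + \frac{1}{3} \cdot 14\right) 36 = \left(\frac{2}{3} + \frac{14}{3}\right) 36 = \frac{16}{3} \cdot 36 = 192$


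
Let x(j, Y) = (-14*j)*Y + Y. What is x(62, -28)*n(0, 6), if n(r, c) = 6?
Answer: 145656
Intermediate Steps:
x(j, Y) = Y - 14*Y*j (x(j, Y) = -14*Y*j + Y = Y - 14*Y*j)
x(62, -28)*n(0, 6) = -28*(1 - 14*62)*6 = -28*(1 - 868)*6 = -28*(-867)*6 = 24276*6 = 145656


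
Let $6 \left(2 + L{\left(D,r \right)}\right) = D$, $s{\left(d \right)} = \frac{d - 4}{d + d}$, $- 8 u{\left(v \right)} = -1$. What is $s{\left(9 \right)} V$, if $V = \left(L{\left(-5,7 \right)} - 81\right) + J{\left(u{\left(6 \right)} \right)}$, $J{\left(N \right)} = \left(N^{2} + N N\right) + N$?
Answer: $- \frac{40165}{1728} \approx -23.244$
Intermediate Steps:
$u{\left(v \right)} = \frac{1}{8}$ ($u{\left(v \right)} = \left(- \frac{1}{8}\right) \left(-1\right) = \frac{1}{8}$)
$J{\left(N \right)} = N + 2 N^{2}$ ($J{\left(N \right)} = \left(N^{2} + N^{2}\right) + N = 2 N^{2} + N = N + 2 N^{2}$)
$s{\left(d \right)} = \frac{-4 + d}{2 d}$
$L{\left(D,r \right)} = -2 + \frac{D}{6}$
$V = - \frac{8033}{96}$ ($V = \left(\left(-2 + \frac{1}{6} \left(-5\right)\right) - 81\right) + \frac{1 + 2 \cdot \frac{1}{8}}{8} = \left(\left(-2 - \frac{5}{6}\right) - 81\right) + \frac{1 + \frac{1}{4}}{8} = \left(- \frac{17}{6} - 81\right) + \frac{1}{8} \cdot \frac{5}{4} = - \frac{503}{6} + \frac{5}{32} = - \frac{8033}{96} \approx -83.677$)
$s{\left(9 \right)} V = \frac{-4 + 9}{2 \cdot 9} \left(- \frac{8033}{96}\right) = \frac{1}{2} \cdot \frac{1}{9} \cdot 5 \left(- \frac{8033}{96}\right) = \frac{5}{18} \left(- \frac{8033}{96}\right) = - \frac{40165}{1728}$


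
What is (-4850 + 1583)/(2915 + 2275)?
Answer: -1089/1730 ≈ -0.62948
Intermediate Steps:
(-4850 + 1583)/(2915 + 2275) = -3267/5190 = -3267*1/5190 = -1089/1730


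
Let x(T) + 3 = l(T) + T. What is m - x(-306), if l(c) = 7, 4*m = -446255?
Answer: -445047/4 ≈ -1.1126e+5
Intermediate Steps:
m = -446255/4 (m = (¼)*(-446255) = -446255/4 ≈ -1.1156e+5)
x(T) = 4 + T (x(T) = -3 + (7 + T) = 4 + T)
m - x(-306) = -446255/4 - (4 - 306) = -446255/4 - 1*(-302) = -446255/4 + 302 = -445047/4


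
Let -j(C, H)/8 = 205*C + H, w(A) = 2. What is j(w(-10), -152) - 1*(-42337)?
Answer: 40273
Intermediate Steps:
j(C, H) = -1640*C - 8*H (j(C, H) = -8*(205*C + H) = -8*(H + 205*C) = -1640*C - 8*H)
j(w(-10), -152) - 1*(-42337) = (-1640*2 - 8*(-152)) - 1*(-42337) = (-3280 + 1216) + 42337 = -2064 + 42337 = 40273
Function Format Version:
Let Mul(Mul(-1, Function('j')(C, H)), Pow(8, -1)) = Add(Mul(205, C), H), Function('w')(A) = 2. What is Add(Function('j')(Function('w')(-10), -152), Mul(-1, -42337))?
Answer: 40273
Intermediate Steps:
Function('j')(C, H) = Add(Mul(-1640, C), Mul(-8, H)) (Function('j')(C, H) = Mul(-8, Add(Mul(205, C), H)) = Mul(-8, Add(H, Mul(205, C))) = Add(Mul(-1640, C), Mul(-8, H)))
Add(Function('j')(Function('w')(-10), -152), Mul(-1, -42337)) = Add(Add(Mul(-1640, 2), Mul(-8, -152)), Mul(-1, -42337)) = Add(Add(-3280, 1216), 42337) = Add(-2064, 42337) = 40273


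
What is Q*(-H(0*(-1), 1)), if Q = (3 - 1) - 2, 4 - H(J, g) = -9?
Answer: 0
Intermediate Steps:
H(J, g) = 13 (H(J, g) = 4 - 1*(-9) = 4 + 9 = 13)
Q = 0 (Q = 2 - 2 = 0)
Q*(-H(0*(-1), 1)) = 0*(-1*13) = 0*(-13) = 0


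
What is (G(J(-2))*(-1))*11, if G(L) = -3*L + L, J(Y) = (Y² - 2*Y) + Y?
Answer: 132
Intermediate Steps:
J(Y) = Y² - Y
G(L) = -2*L
(G(J(-2))*(-1))*11 = (-(-4)*(-1 - 2)*(-1))*11 = (-(-4)*(-3)*(-1))*11 = (-2*6*(-1))*11 = -12*(-1)*11 = 12*11 = 132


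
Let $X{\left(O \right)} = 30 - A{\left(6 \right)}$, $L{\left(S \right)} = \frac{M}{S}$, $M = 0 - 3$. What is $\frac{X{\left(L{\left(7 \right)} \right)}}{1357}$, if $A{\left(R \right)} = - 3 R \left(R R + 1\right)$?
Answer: $\frac{696}{1357} \approx 0.5129$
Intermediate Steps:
$A{\left(R \right)} = - 3 R \left(1 + R^{2}\right)$ ($A{\left(R \right)} = - 3 R \left(R^{2} + 1\right) = - 3 R \left(1 + R^{2}\right)$)
$M = -3$
$L{\left(S \right)} = - \frac{3}{S}$
$X{\left(O \right)} = 696$ ($X{\left(O \right)} = 30 - \left(-3\right) 6 \left(1 + 6^{2}\right) = 30 - \left(-3\right) 6 \left(1 + 36\right) = 30 - \left(-3\right) 6 \cdot 37 = 30 - -666 = 30 + 666 = 696$)
$\frac{X{\left(L{\left(7 \right)} \right)}}{1357} = \frac{696}{1357}$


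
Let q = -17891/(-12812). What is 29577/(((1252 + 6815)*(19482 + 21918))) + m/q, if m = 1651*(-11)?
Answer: -25902866592019831/1991708418600 ≈ -13005.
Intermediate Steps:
m = -18161
q = 17891/12812 (q = -17891*(-1/12812) = 17891/12812 ≈ 1.3964)
29577/(((1252 + 6815)*(19482 + 21918))) + m/q = 29577/(((1252 + 6815)*(19482 + 21918))) - 18161/17891/12812 = 29577/((8067*41400)) - 18161*12812/17891 = 29577/333973800 - 232678732/17891 = 29577*(1/333973800) - 232678732/17891 = 9859/111324600 - 232678732/17891 = -25902866592019831/1991708418600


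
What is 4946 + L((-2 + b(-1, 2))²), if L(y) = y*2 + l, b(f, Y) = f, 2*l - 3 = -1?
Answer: 4965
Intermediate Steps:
l = 1 (l = 3/2 + (½)*(-1) = 3/2 - ½ = 1)
L(y) = 1 + 2*y (L(y) = y*2 + 1 = 2*y + 1 = 1 + 2*y)
4946 + L((-2 + b(-1, 2))²) = 4946 + (1 + 2*(-2 - 1)²) = 4946 + (1 + 2*(-3)²) = 4946 + (1 + 2*9) = 4946 + (1 + 18) = 4946 + 19 = 4965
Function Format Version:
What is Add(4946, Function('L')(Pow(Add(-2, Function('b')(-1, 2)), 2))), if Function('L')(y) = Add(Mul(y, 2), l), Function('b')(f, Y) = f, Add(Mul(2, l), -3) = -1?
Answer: 4965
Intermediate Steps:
l = 1 (l = Add(Rational(3, 2), Mul(Rational(1, 2), -1)) = Add(Rational(3, 2), Rational(-1, 2)) = 1)
Function('L')(y) = Add(1, Mul(2, y)) (Function('L')(y) = Add(Mul(y, 2), 1) = Add(Mul(2, y), 1) = Add(1, Mul(2, y)))
Add(4946, Function('L')(Pow(Add(-2, Function('b')(-1, 2)), 2))) = Add(4946, Add(1, Mul(2, Pow(Add(-2, -1), 2)))) = Add(4946, Add(1, Mul(2, Pow(-3, 2)))) = Add(4946, Add(1, Mul(2, 9))) = Add(4946, Add(1, 18)) = Add(4946, 19) = 4965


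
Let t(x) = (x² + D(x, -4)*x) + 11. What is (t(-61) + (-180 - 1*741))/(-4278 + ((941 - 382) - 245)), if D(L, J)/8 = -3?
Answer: -4275/3964 ≈ -1.0785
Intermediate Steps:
D(L, J) = -24 (D(L, J) = 8*(-3) = -24)
t(x) = 11 + x² - 24*x (t(x) = (x² - 24*x) + 11 = 11 + x² - 24*x)
(t(-61) + (-180 - 1*741))/(-4278 + ((941 - 382) - 245)) = ((11 + (-61)² - 24*(-61)) + (-180 - 1*741))/(-4278 + ((941 - 382) - 245)) = ((11 + 3721 + 1464) + (-180 - 741))/(-4278 + (559 - 245)) = (5196 - 921)/(-4278 + 314) = 4275/(-3964) = 4275*(-1/3964) = -4275/3964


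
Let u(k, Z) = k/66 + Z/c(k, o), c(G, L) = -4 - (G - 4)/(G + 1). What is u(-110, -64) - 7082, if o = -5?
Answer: -5833561/825 ≈ -7071.0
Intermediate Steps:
c(G, L) = -4 - (-4 + G)/(1 + G)
u(k, Z) = k/66 - Z*(1 + k)/(5*k) (u(k, Z) = k/66 + Z/((-5*k/(1 + k))) = k*(1/66) + Z*(-(1 + k)/(5*k)) = k/66 - Z*(1 + k)/(5*k))
u(-110, -64) - 7082 = (-⅕*(-64) + (1/66)*(-110) - ⅕*(-64)/(-110)) - 7082 = (64/5 - 5/3 - ⅕*(-64)*(-1/110)) - 7082 = (64/5 - 5/3 - 32/275) - 7082 = 9089/825 - 7082 = -5833561/825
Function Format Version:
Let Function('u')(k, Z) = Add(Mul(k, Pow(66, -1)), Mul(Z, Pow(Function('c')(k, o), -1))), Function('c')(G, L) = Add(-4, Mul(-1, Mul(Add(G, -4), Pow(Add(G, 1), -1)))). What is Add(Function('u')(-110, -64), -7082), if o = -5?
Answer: Rational(-5833561, 825) ≈ -7071.0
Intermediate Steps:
Function('c')(G, L) = Add(-4, Mul(-1, Pow(Add(1, G), -1), Add(-4, G))) (Function('c')(G, L) = Add(-4, Mul(-1, Mul(Add(-4, G), Pow(Add(1, G), -1)))) = Add(-4, Mul(-1, Mul(Pow(Add(1, G), -1), Add(-4, G)))) = Add(-4, Mul(-1, Pow(Add(1, G), -1), Add(-4, G))))
Function('u')(k, Z) = Add(Mul(Rational(1, 66), k), Mul(Rational(-1, 5), Z, Pow(k, -1), Add(1, k))) (Function('u')(k, Z) = Add(Mul(k, Pow(66, -1)), Mul(Z, Pow(Mul(-5, k, Pow(Add(1, k), -1)), -1))) = Add(Mul(k, Rational(1, 66)), Mul(Z, Mul(Rational(-1, 5), Pow(k, -1), Add(1, k)))) = Add(Mul(Rational(1, 66), k), Mul(Rational(-1, 5), Z, Pow(k, -1), Add(1, k))))
Add(Function('u')(-110, -64), -7082) = Add(Add(Mul(Rational(-1, 5), -64), Mul(Rational(1, 66), -110), Mul(Rational(-1, 5), -64, Pow(-110, -1))), -7082) = Add(Add(Rational(64, 5), Rational(-5, 3), Mul(Rational(-1, 5), -64, Rational(-1, 110))), -7082) = Add(Add(Rational(64, 5), Rational(-5, 3), Rational(-32, 275)), -7082) = Add(Rational(9089, 825), -7082) = Rational(-5833561, 825)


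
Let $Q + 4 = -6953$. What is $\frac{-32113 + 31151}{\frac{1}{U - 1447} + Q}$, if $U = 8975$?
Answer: $\frac{7241936}{52372295} \approx 0.13828$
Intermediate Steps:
$Q = -6957$ ($Q = -4 - 6953 = -6957$)
$\frac{-32113 + 31151}{\frac{1}{U - 1447} + Q} = \frac{-32113 + 31151}{\frac{1}{8975 - 1447} - 6957} = - \frac{962}{\frac{1}{7528} - 6957} = - \frac{962}{- \frac{52372295}{7528}} = \left(-962\right) \left(- \frac{7528}{52372295}\right) = \frac{7241936}{52372295}$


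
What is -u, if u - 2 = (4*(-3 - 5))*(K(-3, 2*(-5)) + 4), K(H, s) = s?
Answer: -194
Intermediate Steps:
u = 194 (u = 2 + (4*(-3 - 5))*(2*(-5) + 4) = 2 + (4*(-8))*(-10 + 4) = 2 - 32*(-6) = 2 + 192 = 194)
-u = -1*194 = -194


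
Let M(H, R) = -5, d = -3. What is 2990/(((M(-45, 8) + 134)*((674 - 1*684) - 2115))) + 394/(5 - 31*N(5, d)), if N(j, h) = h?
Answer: 10771223/2686425 ≈ 4.0095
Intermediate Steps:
2990/(((M(-45, 8) + 134)*((674 - 1*684) - 2115))) + 394/(5 - 31*N(5, d)) = 2990/(((-5 + 134)*((674 - 1*684) - 2115))) + 394/(5 - 31*(-3)) = 2990/((129*((674 - 684) - 2115))) + 394/(5 + 93) = 2990/((129*(-10 - 2115))) + 394/98 = 2990/((129*(-2125))) + 394*(1/98) = 2990/(-274125) + 197/49 = 2990*(-1/274125) + 197/49 = -598/54825 + 197/49 = 10771223/2686425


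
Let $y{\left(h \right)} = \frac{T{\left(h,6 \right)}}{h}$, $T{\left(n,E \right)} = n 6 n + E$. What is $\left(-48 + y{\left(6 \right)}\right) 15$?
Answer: $-165$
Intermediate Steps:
$T{\left(n,E \right)} = E + 6 n^{2}$ ($T{\left(n,E \right)} = 6 n^{2} + E = E + 6 n^{2}$)
$y{\left(h \right)} = \frac{6 + 6 h^{2}}{h}$
$\left(-48 + y{\left(6 \right)}\right) 15 = \left(-48 + \left(6 \cdot 6 + \frac{6}{6}\right)\right) 15 = \left(-48 + \left(36 + 6 \cdot \frac{1}{6}\right)\right) 15 = \left(-48 + \left(36 + 1\right)\right) 15 = \left(-48 + 37\right) 15 = \left(-11\right) 15 = -165$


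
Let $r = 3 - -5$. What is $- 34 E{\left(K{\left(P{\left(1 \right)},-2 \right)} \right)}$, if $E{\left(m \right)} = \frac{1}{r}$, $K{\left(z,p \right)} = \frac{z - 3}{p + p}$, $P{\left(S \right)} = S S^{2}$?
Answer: $- \frac{17}{4} \approx -4.25$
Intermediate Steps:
$P{\left(S \right)} = S^{3}$
$r = 8$ ($r = 3 + 5 = 8$)
$K{\left(z,p \right)} = \frac{-3 + z}{2 p}$
$E{\left(m \right)} = \frac{1}{8}$
$- 34 E{\left(K{\left(P{\left(1 \right)},-2 \right)} \right)} = \left(-34\right) \frac{1}{8} = - \frac{17}{4}$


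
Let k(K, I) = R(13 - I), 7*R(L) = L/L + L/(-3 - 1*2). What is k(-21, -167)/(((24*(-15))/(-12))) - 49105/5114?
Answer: -74936/7671 ≈ -9.7687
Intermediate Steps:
R(L) = ⅐ - L/35 (R(L) = (L/L + L/(-3 - 1*2))/7 = (1 + L/(-3 - 2))/7 = (1 + L/(-5))/7 = (1 + L*(-⅕))/7 = (1 - L/5)/7 = ⅐ - L/35)
k(K, I) = -8/35 + I/35 (k(K, I) = ⅐ - (13 - I)/35 = ⅐ + (-13/35 + I/35) = -8/35 + I/35)
k(-21, -167)/(((24*(-15))/(-12))) - 49105/5114 = (-8/35 + (1/35)*(-167))/(((24*(-15))/(-12))) - 49105/5114 = (-8/35 - 167/35)/((-360*(-1/12))) - 49105*1/5114 = -5/30 - 49105/5114 = -5*1/30 - 49105/5114 = -⅙ - 49105/5114 = -74936/7671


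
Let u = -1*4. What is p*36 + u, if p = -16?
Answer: -580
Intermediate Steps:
u = -4
p*36 + u = -16*36 - 4 = -576 - 4 = -580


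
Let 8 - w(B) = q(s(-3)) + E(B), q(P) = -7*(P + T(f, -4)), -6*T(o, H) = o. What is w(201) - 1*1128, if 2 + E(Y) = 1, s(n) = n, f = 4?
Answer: -3434/3 ≈ -1144.7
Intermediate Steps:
T(o, H) = -o/6
E(Y) = -1 (E(Y) = -2 + 1 = -1)
q(P) = 14/3 - 7*P (q(P) = -7*(P - ⅙*4) = -7*(P - ⅔) = -7*(-⅔ + P) = 14/3 - 7*P)
w(B) = -50/3 (w(B) = 8 - ((14/3 - 7*(-3)) - 1) = 8 - ((14/3 + 21) - 1) = 8 - (77/3 - 1) = 8 - 1*74/3 = 8 - 74/3 = -50/3)
w(201) - 1*1128 = -50/3 - 1*1128 = -50/3 - 1128 = -3434/3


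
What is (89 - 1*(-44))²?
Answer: 17689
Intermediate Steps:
(89 - 1*(-44))² = (89 + 44)² = 133² = 17689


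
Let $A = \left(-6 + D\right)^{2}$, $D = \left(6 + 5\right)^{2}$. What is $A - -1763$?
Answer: $14988$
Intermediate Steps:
$D = 121$ ($D = 11^{2} = 121$)
$A = 13225$ ($A = \left(-6 + 121\right)^{2} = 115^{2} = 13225$)
$A - -1763 = 13225 - -1763 = 13225 + 1763 = 14988$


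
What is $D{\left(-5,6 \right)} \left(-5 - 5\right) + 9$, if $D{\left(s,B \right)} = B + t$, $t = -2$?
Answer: $-31$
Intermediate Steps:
$D{\left(s,B \right)} = -2 + B$ ($D{\left(s,B \right)} = B - 2 = -2 + B$)
$D{\left(-5,6 \right)} \left(-5 - 5\right) + 9 = \left(-2 + 6\right) \left(-5 - 5\right) + 9 = 4 \left(-5 - 5\right) + 9 = 4 \left(-10\right) + 9 = -40 + 9 = -31$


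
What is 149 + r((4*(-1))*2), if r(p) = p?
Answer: 141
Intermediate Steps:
149 + r((4*(-1))*2) = 149 + (4*(-1))*2 = 149 - 4*2 = 149 - 8 = 141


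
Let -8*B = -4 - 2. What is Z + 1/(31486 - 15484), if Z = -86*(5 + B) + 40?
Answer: -3636454/8001 ≈ -454.50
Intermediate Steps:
B = ¾ (B = -(-4 - 2)/8 = -⅛*(-6) = ¾ ≈ 0.75000)
Z = -909/2 (Z = -86*(5 + ¾) + 40 = -86*23/4 + 40 = -43*23/2 + 40 = -989/2 + 40 = -909/2 ≈ -454.50)
Z + 1/(31486 - 15484) = -909/2 + 1/(31486 - 15484) = -909/2 + 1/16002 = -3636454/8001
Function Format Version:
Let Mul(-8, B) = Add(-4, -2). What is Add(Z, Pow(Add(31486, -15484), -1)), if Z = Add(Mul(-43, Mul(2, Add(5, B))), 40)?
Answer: Rational(-3636454, 8001) ≈ -454.50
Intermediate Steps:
B = Rational(3, 4) (B = Mul(Rational(-1, 8), Add(-4, -2)) = Mul(Rational(-1, 8), -6) = Rational(3, 4) ≈ 0.75000)
Z = Rational(-909, 2) (Z = Add(Mul(-43, Mul(2, Add(5, Rational(3, 4)))), 40) = Add(Mul(-43, Mul(2, Rational(23, 4))), 40) = Add(Mul(-43, Rational(23, 2)), 40) = Add(Rational(-989, 2), 40) = Rational(-909, 2) ≈ -454.50)
Add(Z, Pow(Add(31486, -15484), -1)) = Add(Rational(-909, 2), Pow(Add(31486, -15484), -1)) = Add(Rational(-909, 2), Pow(16002, -1)) = Add(Rational(-909, 2), Rational(1, 16002)) = Rational(-3636454, 8001)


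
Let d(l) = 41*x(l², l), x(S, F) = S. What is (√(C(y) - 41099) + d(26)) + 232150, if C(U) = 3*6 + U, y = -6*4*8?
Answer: 259866 + I*√41273 ≈ 2.5987e+5 + 203.16*I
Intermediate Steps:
y = -192 (y = -24*8 = -192)
C(U) = 18 + U
d(l) = 41*l²
(√(C(y) - 41099) + d(26)) + 232150 = (√((18 - 192) - 41099) + 41*26²) + 232150 = (√(-174 - 41099) + 41*676) + 232150 = (√(-41273) + 27716) + 232150 = (I*√41273 + 27716) + 232150 = (27716 + I*√41273) + 232150 = 259866 + I*√41273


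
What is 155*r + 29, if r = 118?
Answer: 18319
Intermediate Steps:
155*r + 29 = 155*118 + 29 = 18290 + 29 = 18319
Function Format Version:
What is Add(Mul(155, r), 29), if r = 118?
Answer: 18319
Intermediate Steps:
Add(Mul(155, r), 29) = Add(Mul(155, 118), 29) = Add(18290, 29) = 18319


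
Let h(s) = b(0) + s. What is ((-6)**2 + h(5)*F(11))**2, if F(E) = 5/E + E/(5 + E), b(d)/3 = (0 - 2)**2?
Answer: 95121009/30976 ≈ 3070.8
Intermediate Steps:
b(d) = 12 (b(d) = 3*(0 - 2)**2 = 3*(-2)**2 = 3*4 = 12)
h(s) = 12 + s
((-6)**2 + h(5)*F(11))**2 = ((-6)**2 + (12 + 5)*((25 + 11**2 + 5*11)/(11*(5 + 11))))**2 = (36 + 17*((1/11)*(25 + 121 + 55)/16))**2 = (36 + 17*((1/11)*(1/16)*201))**2 = (36 + 17*(201/176))**2 = (36 + 3417/176)**2 = (9753/176)**2 = 95121009/30976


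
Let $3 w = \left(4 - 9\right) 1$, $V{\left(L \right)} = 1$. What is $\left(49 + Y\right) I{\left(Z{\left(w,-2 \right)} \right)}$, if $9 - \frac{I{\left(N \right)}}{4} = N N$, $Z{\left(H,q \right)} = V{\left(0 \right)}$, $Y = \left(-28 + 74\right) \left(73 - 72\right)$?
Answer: $3040$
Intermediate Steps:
$Y = 46$ ($Y = 46 \cdot 1 = 46$)
$w = - \frac{5}{3}$ ($w = \frac{\left(4 - 9\right) 1}{3} = \frac{\left(-5\right) 1}{3} = \frac{1}{3} \left(-5\right) = - \frac{5}{3} \approx -1.6667$)
$Z{\left(H,q \right)} = 1$
$I{\left(N \right)} = 36 - 4 N^{2}$ ($I{\left(N \right)} = 36 - 4 N N = 36 - 4 N^{2}$)
$\left(49 + Y\right) I{\left(Z{\left(w,-2 \right)} \right)} = \left(49 + 46\right) \left(36 - 4 \cdot 1^{2}\right) = 95 \left(36 - 4\right) = 95 \cdot 32 = 3040$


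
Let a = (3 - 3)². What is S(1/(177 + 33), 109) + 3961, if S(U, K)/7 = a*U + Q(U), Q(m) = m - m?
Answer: 3961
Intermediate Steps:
Q(m) = 0
a = 0 (a = 0² = 0)
S(U, K) = 0 (S(U, K) = 7*(0*U + 0) = 7*(0 + 0) = 7*0 = 0)
S(1/(177 + 33), 109) + 3961 = 0 + 3961 = 3961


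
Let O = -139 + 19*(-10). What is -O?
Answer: 329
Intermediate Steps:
O = -329 (O = -139 - 190 = -329)
-O = -1*(-329) = 329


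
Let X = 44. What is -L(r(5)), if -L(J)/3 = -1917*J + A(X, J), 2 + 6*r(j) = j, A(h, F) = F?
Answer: -2874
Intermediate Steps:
r(j) = -⅓ + j/6
L(J) = 5748*J (L(J) = -3*(-1917*J + J) = -(-5748)*J = 5748*J)
-L(r(5)) = -5748*(-⅓ + (⅙)*5) = -5748*(-⅓ + ⅚) = -5748/2 = -1*2874 = -2874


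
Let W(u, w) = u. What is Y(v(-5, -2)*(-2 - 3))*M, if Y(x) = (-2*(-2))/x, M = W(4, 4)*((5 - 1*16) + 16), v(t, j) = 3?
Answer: -16/3 ≈ -5.3333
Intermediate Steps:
M = 20 (M = 4*((5 - 1*16) + 16) = 4*((5 - 16) + 16) = 4*(-11 + 16) = 4*5 = 20)
Y(x) = 4/x
Y(v(-5, -2)*(-2 - 3))*M = (4/((3*(-2 - 3))))*20 = (4/((3*(-5))))*20 = (4/(-15))*20 = (4*(-1/15))*20 = -4/15*20 = -16/3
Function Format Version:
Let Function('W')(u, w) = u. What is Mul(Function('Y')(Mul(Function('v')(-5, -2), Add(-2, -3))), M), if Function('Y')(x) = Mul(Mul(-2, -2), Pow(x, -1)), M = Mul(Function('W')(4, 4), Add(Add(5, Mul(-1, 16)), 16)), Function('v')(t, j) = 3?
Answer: Rational(-16, 3) ≈ -5.3333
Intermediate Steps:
M = 20 (M = Mul(4, Add(Add(5, Mul(-1, 16)), 16)) = Mul(4, Add(Add(5, -16), 16)) = Mul(4, Add(-11, 16)) = Mul(4, 5) = 20)
Function('Y')(x) = Mul(4, Pow(x, -1))
Mul(Function('Y')(Mul(Function('v')(-5, -2), Add(-2, -3))), M) = Mul(Mul(4, Pow(Mul(3, Add(-2, -3)), -1)), 20) = Mul(Mul(4, Pow(Mul(3, -5), -1)), 20) = Mul(Mul(4, Pow(-15, -1)), 20) = Mul(Mul(4, Rational(-1, 15)), 20) = Mul(Rational(-4, 15), 20) = Rational(-16, 3)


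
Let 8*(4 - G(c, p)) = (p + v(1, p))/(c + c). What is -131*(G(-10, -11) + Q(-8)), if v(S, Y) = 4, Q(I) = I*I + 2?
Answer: -1466283/160 ≈ -9164.3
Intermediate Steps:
Q(I) = 2 + I² (Q(I) = I² + 2 = 2 + I²)
G(c, p) = 4 - (4 + p)/(16*c) (G(c, p) = 4 - (p + 4)/(8*(c + c)) = 4 - (4 + p)/(8*(2*c)) = 4 - (4 + p)*1/(2*c)/8 = 4 - (4 + p)/(16*c))
-131*(G(-10, -11) + Q(-8)) = -131*((1/16)*(-4 - 1*(-11) + 64*(-10))/(-10) + (2 + (-8)²)) = -131*((1/16)*(-⅒)*(-4 + 11 - 640) + (2 + 64)) = -131*((1/16)*(-⅒)*(-633) + 66) = -131*(633/160 + 66) = -131*11193/160 = -1466283/160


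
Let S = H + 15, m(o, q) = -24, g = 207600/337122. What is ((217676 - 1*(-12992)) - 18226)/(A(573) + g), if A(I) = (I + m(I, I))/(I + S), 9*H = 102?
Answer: 21461788619892/154750789 ≈ 1.3869e+5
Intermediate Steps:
g = 34600/56187 (g = 207600*(1/337122) = 34600/56187 ≈ 0.61580)
H = 34/3 (H = (⅑)*102 = 34/3 ≈ 11.333)
S = 79/3 (S = 34/3 + 15 = 79/3 ≈ 26.333)
A(I) = (-24 + I)/(79/3 + I) (A(I) = (I - 24)/(I + 79/3) = (-24 + I)/(79/3 + I))
((217676 - 1*(-12992)) - 18226)/(A(573) + g) = ((217676 - 1*(-12992)) - 18226)/(3*(-24 + 573)/(79 + 3*573) + 34600/56187) = ((217676 + 12992) - 18226)/(3*549/(79 + 1719) + 34600/56187) = (230668 - 18226)/(3*549/1798 + 34600/56187) = 212442/(3*(1/1798)*549 + 34600/56187) = 212442/(1647/1798 + 34600/56187) = 212442/(154750789/101024226) = 212442*(101024226/154750789) = 21461788619892/154750789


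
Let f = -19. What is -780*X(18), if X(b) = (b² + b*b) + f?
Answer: -490620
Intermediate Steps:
X(b) = -19 + 2*b² (X(b) = (b² + b*b) - 19 = (b² + b²) - 19 = 2*b² - 19 = -19 + 2*b²)
-780*X(18) = -780*(-19 + 2*18²) = -780*(-19 + 2*324) = -780*(-19 + 648) = -780*629 = -490620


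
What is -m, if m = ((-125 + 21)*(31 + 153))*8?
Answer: 153088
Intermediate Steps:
m = -153088 (m = -104*184*8 = -19136*8 = -153088)
-m = -1*(-153088) = 153088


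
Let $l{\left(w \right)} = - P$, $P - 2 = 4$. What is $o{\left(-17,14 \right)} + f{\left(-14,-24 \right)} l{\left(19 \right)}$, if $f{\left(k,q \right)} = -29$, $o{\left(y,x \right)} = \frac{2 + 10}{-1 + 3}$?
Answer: $180$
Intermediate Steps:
$P = 6$ ($P = 2 + 4 = 6$)
$o{\left(y,x \right)} = 6$ ($o{\left(y,x \right)} = \frac{12}{2} = 12 \cdot \frac{1}{2} = 6$)
$l{\left(w \right)} = -6$ ($l{\left(w \right)} = \left(-1\right) 6 = -6$)
$o{\left(-17,14 \right)} + f{\left(-14,-24 \right)} l{\left(19 \right)} = 6 - -174 = 6 + 174 = 180$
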